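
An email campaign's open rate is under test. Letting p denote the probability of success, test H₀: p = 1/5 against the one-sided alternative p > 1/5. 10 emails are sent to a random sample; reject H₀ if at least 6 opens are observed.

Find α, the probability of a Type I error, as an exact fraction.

α = P(reject H₀ | H₀ true) = P(K ≥ 6 | p = 1/5), with K ~ Binomial(10, 1/5).
P(K ≥ 6) = Σ_{j=6}^{10} C(10,j)·(1/5)^j·(4/5)^{10-j} = 62201/9765625.

62201/9765625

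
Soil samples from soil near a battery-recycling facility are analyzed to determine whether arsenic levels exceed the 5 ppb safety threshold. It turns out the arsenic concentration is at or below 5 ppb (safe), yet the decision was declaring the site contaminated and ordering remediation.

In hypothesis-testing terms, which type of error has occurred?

Type I error

The null hypothesis here is that the arsenic concentration is at or below 5 ppb (safe).
'Declaring the site contaminated and ordering remediation' corresponds to rejecting H₀.
H₀ was rejected but H₀ is true — a Type I error (false positive).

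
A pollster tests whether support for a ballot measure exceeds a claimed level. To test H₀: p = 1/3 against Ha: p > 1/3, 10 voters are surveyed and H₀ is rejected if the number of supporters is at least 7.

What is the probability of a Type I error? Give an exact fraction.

43/2187

The Type I error probability is α = P(S ≥ 7) computed under H₀, where S ~ Binomial(10, 1/3).
Summing C(10,j)(1/3)^j(2/3)^{10−j} for j = 7,…,10 gives 43/2187.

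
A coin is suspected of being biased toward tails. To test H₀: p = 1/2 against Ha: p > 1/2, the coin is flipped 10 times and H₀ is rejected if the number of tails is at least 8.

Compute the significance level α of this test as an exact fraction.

Under H₀, K ~ Binomial(10, 1/2), and α = P(K ≥ 8).
That's C(10,8) + C(10,9) + C(10,10) over 2^10, i.e. (45 + 10 + 1)/1024 = 56/1024 = 7/128.

7/128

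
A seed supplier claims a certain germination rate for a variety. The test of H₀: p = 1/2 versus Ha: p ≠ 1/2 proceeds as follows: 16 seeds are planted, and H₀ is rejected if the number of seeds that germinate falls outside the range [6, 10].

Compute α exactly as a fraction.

Under H₀, X ~ Binomial(16, 1/2); α is the probability of landing in either tail, P(X ≤ 5) + P(X ≥ 11).
By symmetry, α = 2·P(X ≤ 5) = 2·(1 + 16 + 120 + 560 + 1820 + 4368)/65536 = 13770/65536 = 6885/32768.

6885/32768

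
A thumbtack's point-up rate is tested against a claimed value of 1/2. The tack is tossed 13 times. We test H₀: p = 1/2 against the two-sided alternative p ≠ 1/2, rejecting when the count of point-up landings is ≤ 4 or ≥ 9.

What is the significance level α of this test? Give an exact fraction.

1093/4096

Under H₀, K ~ Binomial(13, 1/2); α is the probability of landing in either tail, P(K ≤ 4) + P(K ≥ 9).
Each tail has probability (1 + 13 + 78 + 286 + 715)/8192; doubling gives α = 2186/8192 = 1093/4096.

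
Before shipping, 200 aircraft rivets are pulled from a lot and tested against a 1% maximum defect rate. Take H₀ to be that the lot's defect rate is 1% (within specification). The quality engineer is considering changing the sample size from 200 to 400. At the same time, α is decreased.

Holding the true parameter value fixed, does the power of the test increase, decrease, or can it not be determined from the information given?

Cannot be determined from the information given.

The first change alone would make β decrease; the second alone would make β increase. Which effect dominates depends on the magnitudes, which are not given.
Since power = 1 − β, the effect on power is likewise indeterminate.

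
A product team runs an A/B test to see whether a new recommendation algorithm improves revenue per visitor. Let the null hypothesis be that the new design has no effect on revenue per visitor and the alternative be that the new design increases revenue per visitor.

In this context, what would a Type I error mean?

A Type I error is rejecting H₀ when H₀ is true.
Here that means shipping the new feature to all users when actually the new design has no effect on revenue per visitor.

A Type I error would mean concluding that the new design increases revenue per visitor when in fact the new design has no effect on revenue per visitor.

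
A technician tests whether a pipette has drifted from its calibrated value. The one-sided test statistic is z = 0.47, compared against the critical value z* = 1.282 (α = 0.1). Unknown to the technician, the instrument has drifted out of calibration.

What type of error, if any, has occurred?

The conventional null hypothesis is that the instrument is correctly calibrated.
Since z = 0.47 ≤ z* = 1.282, H₀ is not rejected.
H₀ is false (actually the instrument has drifted out of calibration).
Failing to reject a false H₀ is a Type II error.

Type II error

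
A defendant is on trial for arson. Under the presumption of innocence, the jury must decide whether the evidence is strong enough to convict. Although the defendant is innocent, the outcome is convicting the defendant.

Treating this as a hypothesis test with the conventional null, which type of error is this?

Type I error

The null hypothesis here is that the defendant is innocent.
'Convicting the defendant' corresponds to rejecting H₀.
H₀ was rejected but H₀ is true — a Type I error (false positive).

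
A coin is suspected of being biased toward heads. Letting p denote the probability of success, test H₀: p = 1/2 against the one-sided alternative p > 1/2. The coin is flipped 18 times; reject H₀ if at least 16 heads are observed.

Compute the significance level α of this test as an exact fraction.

The Type I error probability is α = P(K ≥ 16) computed under H₀, where K ~ Binomial(18, 1/2).
That's C(18,16) + C(18,17) + C(18,18) over 2^18, i.e. (153 + 18 + 1)/262144 = 172/262144 = 43/65536.

43/65536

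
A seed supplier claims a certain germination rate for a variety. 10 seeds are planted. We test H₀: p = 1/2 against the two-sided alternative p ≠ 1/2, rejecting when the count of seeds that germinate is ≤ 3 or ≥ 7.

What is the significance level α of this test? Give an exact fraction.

11/32

α = P(X ≤ 3 or X ≥ 7 | p = 1/2), X ~ Binomial(10, 1/2).
Each tail has probability (1 + 10 + 45 + 120)/1024; doubling gives α = 352/1024 = 11/32.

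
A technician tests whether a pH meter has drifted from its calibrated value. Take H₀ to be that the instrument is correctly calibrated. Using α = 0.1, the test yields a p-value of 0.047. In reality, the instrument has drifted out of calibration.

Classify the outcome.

Since p = 0.047 < α = 0.1, H₀ is rejected.
H₀ is false (actually the instrument has drifted out of calibration).
The decision matches the true state — no error.

No error — this is a correct decision.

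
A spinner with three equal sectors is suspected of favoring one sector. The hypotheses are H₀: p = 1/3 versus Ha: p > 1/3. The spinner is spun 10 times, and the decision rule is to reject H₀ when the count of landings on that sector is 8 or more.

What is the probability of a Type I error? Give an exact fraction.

67/19683

The Type I error probability is α = P(X ≥ 8) computed under H₀, where X ~ Binomial(10, 1/3).
P(X ≥ 8) = Σ_{j=8}^{10} C(10,j)·(1/3)^j·(2/3)^{10-j} = 67/19683.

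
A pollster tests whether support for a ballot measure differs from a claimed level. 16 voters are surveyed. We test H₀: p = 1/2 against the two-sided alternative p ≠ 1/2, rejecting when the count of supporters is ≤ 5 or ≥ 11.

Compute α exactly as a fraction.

6885/32768

The significance level is the null-hypothesis probability of the rejection region {≤5} ∪ {≥11}.
Each tail has probability (1 + 16 + 120 + 560 + 1820 + 4368)/65536; doubling gives α = 13770/65536 = 6885/32768.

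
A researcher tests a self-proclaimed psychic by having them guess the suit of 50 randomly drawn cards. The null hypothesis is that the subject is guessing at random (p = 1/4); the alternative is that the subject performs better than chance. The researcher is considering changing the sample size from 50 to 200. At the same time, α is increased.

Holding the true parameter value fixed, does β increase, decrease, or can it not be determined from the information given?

It decreases.

More data shrinks sampling variability; the test statistic under Ha concentrates further from the null value, making rejection more likely. Relaxing α lowers the evidence threshold; under Ha, outcomes that previously fell short now trigger rejection. Both changes push β in the same direction.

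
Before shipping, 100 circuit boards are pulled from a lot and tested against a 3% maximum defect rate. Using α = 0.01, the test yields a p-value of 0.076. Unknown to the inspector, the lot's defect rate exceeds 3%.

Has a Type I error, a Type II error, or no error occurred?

Type II error

The conventional null hypothesis is that the lot's defect rate is 3% (within specification).
Since p = 0.076 ≥ α = 0.01, H₀ is not rejected.
H₀ is false (actually the lot's defect rate exceeds 3%).
Failing to reject a false H₀ is a Type II error.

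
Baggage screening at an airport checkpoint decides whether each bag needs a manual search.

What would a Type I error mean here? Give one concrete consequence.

With the conventional null hypothesis that the bag contains no prohibited items:
A Type I error is rejecting H₀ when H₀ is true.
Here that means flagging the bag for a manual search when actually the bag contains no prohibited items.

A Type I error would mean concluding that the bag contains a prohibited item when in fact the bag contains no prohibited items. Consequence: a harmless bag is searched, delaying the passenger.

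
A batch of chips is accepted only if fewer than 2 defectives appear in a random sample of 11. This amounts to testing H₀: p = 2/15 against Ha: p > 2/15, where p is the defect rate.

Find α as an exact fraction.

α = P(reject H₀ | H₀ true) = P(Y ≥ 2 | p = 2/15), Y ~ Binomial(11, 2/15).
α = 1 − P(Y ≤ 1) = 1 − 965009442943/1729951171875 = 764941728932/1729951171875.

764941728932/1729951171875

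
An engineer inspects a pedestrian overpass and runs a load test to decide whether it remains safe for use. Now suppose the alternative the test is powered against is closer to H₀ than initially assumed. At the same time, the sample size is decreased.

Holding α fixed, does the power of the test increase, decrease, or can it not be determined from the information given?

It decreases.

A smaller true effect puts the Ha sampling distribution closer to H₀, so more of it falls in the non-rejection region. With less data the test statistic is noisier; under Ha, more outcomes land inside the acceptance region. Both changes push β in the same direction.
Since power = 1 − β and β increases, power decreases.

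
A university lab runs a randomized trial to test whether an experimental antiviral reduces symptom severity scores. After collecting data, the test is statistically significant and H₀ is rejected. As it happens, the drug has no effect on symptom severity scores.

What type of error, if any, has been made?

Type I error

The conventional null hypothesis here is that the drug has no effect on symptom severity scores.
H₀ was rejected, but H₀ is actually true.
Rejecting a true null hypothesis is a Type I error (false positive).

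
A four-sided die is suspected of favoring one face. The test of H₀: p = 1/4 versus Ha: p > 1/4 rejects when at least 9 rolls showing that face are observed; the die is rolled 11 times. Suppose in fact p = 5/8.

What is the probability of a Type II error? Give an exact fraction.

7252043967/8589934592

Under the alternative p = 5/8, Y ~ Binomial(11, 5/8); β is the probability the test does not reject, P(Y < 9).
Adding the binomial probabilities P(Y=0)+…+P(Y=8) at p = 5/8 gives 7252043967/8589934592.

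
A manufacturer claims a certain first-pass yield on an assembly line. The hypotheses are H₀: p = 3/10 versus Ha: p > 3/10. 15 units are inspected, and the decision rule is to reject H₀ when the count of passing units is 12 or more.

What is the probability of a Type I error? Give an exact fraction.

α = P(reject H₀ | H₀ true) = P(X ≥ 12 | p = 3/10), with X ~ Binomial(15, 3/10).
Adding the binomial terms for j = 12 through 15 with p = 3/10 yields 11457336519/125000000000000.

11457336519/125000000000000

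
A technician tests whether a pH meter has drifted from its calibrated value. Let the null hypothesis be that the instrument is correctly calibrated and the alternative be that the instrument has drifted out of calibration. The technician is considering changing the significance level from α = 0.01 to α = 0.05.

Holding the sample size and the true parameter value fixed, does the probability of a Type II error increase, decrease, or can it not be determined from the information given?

Relaxing α lowers the evidence threshold; under Ha, outcomes that previously fell short now trigger rejection.

It decreases.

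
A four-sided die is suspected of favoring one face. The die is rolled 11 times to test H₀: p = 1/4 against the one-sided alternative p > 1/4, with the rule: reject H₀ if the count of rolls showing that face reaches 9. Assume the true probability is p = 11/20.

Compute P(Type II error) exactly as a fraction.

38288445266097/40960000000000

A Type II error is failing to reject when Ha holds: with p = 11/20, β = P(X ≤ 8).
Equivalently, β = 1 − P(X ≥ 9) = 38288445266097/40960000000000.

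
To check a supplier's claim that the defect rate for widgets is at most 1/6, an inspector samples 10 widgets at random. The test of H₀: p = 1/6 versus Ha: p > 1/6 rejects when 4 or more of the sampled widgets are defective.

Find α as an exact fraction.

29279/419904

α = P(reject H₀ | H₀ true) = P(S ≥ 4 | p = 1/6), S ~ Binomial(10, 1/6).
Via the complement, α = 1 − Σ_{j=0}^{3} C(10,j)(1/6)^j(5/6)^{10-j} = 29279/419904.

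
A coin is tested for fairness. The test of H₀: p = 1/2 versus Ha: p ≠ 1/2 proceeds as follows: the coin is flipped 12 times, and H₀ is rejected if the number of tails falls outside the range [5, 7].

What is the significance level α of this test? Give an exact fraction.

397/1024

The significance level is the null-hypothesis probability of the rejection region {≤4} ∪ {≥8}.
By symmetry, α = 2·P(X ≤ 4) = 2·(1 + 12 + 66 + 220 + 495)/4096 = 1588/4096 = 397/1024.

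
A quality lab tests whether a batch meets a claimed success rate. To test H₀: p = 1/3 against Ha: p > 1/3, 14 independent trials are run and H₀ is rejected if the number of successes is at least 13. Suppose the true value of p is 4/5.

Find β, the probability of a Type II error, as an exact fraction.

4895556073/6103515625

β = P(fail to reject H₀ | Ha true) = P(S ≤ 12 | p = 4/5), S ~ Binomial(14, 4/5).
Summing C(14,j)·(4/5)^j·(1/5)^{14-j} for j = 0..12 gives 4895556073/6103515625.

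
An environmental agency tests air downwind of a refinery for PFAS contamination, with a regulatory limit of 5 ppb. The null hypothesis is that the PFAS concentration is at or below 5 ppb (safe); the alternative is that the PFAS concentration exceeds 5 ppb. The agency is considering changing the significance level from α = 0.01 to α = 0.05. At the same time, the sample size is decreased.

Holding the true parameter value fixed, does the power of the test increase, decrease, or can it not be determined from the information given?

Cannot be determined from the information given.

The first change alone would make β decrease; the second alone would make β increase. Which effect dominates depends on the magnitudes, which are not given.
Since power = 1 − β, the effect on power is likewise indeterminate.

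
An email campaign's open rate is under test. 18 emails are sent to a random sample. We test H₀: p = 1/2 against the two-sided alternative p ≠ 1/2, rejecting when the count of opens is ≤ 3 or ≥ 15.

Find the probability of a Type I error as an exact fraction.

247/32768

Under H₀, Y ~ Binomial(18, 1/2); α is the probability of landing in either tail, P(Y ≤ 3) + P(Y ≥ 15).
The two tails are symmetric, so α = 2·(1 + 18 + 153 + 816)/2^18 = 1976/262144 = 247/32768.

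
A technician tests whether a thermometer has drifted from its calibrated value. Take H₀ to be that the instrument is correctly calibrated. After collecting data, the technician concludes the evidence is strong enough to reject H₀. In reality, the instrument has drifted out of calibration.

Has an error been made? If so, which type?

The test rejected a false H₀ — the decision matches the true state.

No error — this is a correct decision.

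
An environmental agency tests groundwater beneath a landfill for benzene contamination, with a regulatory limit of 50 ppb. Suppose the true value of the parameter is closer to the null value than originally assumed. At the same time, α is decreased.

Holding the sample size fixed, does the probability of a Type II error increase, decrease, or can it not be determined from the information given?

It increases.

A smaller true effect puts the Ha sampling distribution closer to H₀, so more of it falls in the non-rejection region. A smaller α moves the rejection region further into the tail. With the alternative true, more outcomes now fall outside the rejection region, so failing to reject becomes more likely. Both changes push β in the same direction.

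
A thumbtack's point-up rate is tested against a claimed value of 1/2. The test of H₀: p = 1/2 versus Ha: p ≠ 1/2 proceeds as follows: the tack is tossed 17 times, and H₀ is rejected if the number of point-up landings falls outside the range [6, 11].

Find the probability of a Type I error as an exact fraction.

The significance level is the null-hypothesis probability of the rejection region {≤5} ∪ {≥12}.
By symmetry, α = 2·P(Y ≤ 5) = 2·(1 + 17 + 136 + 680 + 2380 + 6188)/131072 = 18804/131072 = 4701/32768.

4701/32768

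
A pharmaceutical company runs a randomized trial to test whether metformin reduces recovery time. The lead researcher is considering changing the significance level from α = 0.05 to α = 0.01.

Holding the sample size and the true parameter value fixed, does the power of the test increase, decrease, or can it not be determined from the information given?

It decreases.

Tightening α shrinks the rejection region. When Ha holds, fewer sample outcomes clear the stricter threshold, so more fall in the acceptance region.
Since power = 1 − β and β increases, power decreases.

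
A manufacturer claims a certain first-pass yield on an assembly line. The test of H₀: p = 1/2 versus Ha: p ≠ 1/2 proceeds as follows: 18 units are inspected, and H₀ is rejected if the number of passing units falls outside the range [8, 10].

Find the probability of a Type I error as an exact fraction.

15751/32768

Under H₀, X ~ Binomial(18, 1/2); α is the probability of landing in either tail, P(X ≤ 7) + P(X ≥ 11).
By symmetry, α = 2·P(X ≤ 7) = 2·(1 + 18 + 153 + 816 + 3060 + 8568 + 18564 + 31824)/262144 = 126008/262144 = 15751/32768.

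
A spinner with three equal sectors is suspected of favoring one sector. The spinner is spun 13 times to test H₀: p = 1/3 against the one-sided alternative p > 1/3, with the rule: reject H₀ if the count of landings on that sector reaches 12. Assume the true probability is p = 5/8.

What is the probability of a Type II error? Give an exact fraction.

Under the alternative p = 5/8, S ~ Binomial(13, 5/8); β is the probability the test does not reject, P(S < 12).
Equivalently, β = 1 − P(S ≥ 12) = 134753406597/137438953472.

134753406597/137438953472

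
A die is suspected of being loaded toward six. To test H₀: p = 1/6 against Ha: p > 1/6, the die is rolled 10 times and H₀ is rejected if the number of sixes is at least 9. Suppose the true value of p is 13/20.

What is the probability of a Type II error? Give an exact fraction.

9359826552041/10240000000000

Under the alternative p = 13/20, S ~ Binomial(10, 13/20); β is the probability the test does not reject, P(S < 9).
Summing C(10,j)·(13/20)^j·(7/20)^{10-j} for j = 0..8 gives 9359826552041/10240000000000.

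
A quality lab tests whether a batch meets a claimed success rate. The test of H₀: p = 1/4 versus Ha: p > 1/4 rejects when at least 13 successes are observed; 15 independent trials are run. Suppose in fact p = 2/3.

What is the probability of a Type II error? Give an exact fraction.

β = P(fail to reject H₀ | Ha true) = P(K ≤ 12 | p = 2/3), K ~ Binomial(15, 2/3).
Adding the binomial probabilities P(K=0)+…+P(K=12) at p = 2/3 gives 13210219/14348907.

13210219/14348907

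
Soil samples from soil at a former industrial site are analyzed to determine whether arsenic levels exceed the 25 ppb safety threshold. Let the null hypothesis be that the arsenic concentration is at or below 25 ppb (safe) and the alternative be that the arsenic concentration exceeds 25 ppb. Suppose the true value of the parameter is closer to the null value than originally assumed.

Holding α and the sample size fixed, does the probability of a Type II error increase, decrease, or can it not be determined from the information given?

It increases.

A smaller true effect puts the Ha sampling distribution closer to H₀, so more of it falls in the non-rejection region.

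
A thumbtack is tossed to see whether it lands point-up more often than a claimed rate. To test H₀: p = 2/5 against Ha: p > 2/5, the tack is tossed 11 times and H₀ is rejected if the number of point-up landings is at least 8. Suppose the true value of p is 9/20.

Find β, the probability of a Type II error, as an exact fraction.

4807868226029/5120000000000

Under the alternative p = 9/20, Y ~ Binomial(11, 9/20); β is the probability the test does not reject, P(Y < 8).
Equivalently, β = 1 − P(Y ≥ 8) = 4807868226029/5120000000000.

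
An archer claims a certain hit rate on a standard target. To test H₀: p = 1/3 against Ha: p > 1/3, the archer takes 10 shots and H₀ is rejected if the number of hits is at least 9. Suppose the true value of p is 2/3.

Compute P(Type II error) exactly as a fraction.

17635/19683

β = P(fail to reject H₀ | Ha true) = P(K ≤ 8 | p = 2/3), K ~ Binomial(10, 2/3).
Equivalently, β = 1 − P(K ≥ 9) = 17635/19683.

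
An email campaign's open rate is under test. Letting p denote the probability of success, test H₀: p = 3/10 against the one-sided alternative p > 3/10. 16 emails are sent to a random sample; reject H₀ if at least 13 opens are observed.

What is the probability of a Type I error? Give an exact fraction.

The Type I error probability is α = P(Y ≥ 13) computed under H₀, where Y ~ Binomial(16, 3/10).
Summing C(16,j)(3/10)^j(7/10)^{16−j} for j = 13,…,16 gives 67202308773/2000000000000000.

67202308773/2000000000000000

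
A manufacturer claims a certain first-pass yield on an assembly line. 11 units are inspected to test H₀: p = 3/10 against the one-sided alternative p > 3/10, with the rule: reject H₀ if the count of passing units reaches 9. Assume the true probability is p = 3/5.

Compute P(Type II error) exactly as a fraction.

β = P(fail to reject H₀ | Ha true) = P(K ≤ 8 | p = 3/5), K ~ Binomial(11, 3/5).
Summing C(11,j)·(3/5)^j·(2/5)^{11-j} for j = 0..8 gives 8604328/9765625.

8604328/9765625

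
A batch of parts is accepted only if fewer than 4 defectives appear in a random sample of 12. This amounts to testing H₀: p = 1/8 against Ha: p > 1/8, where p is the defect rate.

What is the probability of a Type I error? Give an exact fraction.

Under H₀, Y ~ Binomial(12, 1/8); the Type I error rate is P(Y ≥ 4).
Computing the lower-tail complement: 1 − 65090368091/68719476736 = 3629108645/68719476736.

3629108645/68719476736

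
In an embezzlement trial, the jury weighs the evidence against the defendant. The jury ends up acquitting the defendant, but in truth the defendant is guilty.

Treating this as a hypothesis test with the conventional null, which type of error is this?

The null hypothesis here is that the defendant is innocent.
'Acquitting the defendant' corresponds to failing to reject H₀.
H₀ was not rejected but H₀ is false — a Type II error (false negative).

Type II error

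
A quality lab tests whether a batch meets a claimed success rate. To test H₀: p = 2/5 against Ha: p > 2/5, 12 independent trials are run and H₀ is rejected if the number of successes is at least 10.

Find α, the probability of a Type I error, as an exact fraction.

137216/48828125

Under H₀, S ~ Binomial(12, 2/5), and α = P(S ≥ 10).
Summing C(12,j)(2/5)^j(3/5)^{12−j} for j = 10,…,12 gives 137216/48828125.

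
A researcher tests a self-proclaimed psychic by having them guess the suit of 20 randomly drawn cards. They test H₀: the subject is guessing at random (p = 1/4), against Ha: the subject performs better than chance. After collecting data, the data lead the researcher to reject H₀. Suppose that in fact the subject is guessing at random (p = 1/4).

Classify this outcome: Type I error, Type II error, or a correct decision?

H₀ was rejected, but H₀ is actually true.
Rejecting a true null hypothesis is a Type I error (false positive).

Type I error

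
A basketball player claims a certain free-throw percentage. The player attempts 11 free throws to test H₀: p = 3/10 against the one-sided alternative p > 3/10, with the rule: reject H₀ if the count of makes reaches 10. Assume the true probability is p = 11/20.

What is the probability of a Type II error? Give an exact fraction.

β = P(fail to reject H₀ | Ha true) = P(K ≤ 9 | p = 11/20), K ~ Binomial(11, 11/20).
Equivalently, β = 1 − P(K ≥ 10) = 20194688329389/20480000000000.

20194688329389/20480000000000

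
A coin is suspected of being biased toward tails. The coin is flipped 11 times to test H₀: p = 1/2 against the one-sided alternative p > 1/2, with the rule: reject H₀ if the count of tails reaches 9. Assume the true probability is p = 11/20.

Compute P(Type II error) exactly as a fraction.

A Type II error is failing to reject when Ha holds: with p = 11/20, β = P(Y ≤ 8).
Equivalently, β = 1 − P(Y ≥ 9) = 38288445266097/40960000000000.

38288445266097/40960000000000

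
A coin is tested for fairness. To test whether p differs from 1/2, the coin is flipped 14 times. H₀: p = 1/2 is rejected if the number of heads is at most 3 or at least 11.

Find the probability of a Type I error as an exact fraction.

235/4096

α = P(X ≤ 3 or X ≥ 11 | p = 1/2), X ~ Binomial(14, 1/2).
By symmetry, α = 2·P(X ≤ 3) = 2·(1 + 14 + 91 + 364)/16384 = 940/16384 = 235/4096.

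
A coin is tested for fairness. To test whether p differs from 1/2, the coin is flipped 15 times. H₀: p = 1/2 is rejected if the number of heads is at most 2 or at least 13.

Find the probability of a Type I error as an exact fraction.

121/16384

The significance level is the null-hypothesis probability of the rejection region {≤2} ∪ {≥13}.
The two tails are symmetric, so α = 2·(1 + 15 + 105)/2^15 = 242/32768 = 121/16384.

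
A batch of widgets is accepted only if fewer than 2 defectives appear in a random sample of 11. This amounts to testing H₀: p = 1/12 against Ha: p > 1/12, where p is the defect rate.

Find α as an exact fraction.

86192514733/371504185344

The significance level is the probability, assuming p = 1/12, of seeing 2 or more defectives in 11 draws.
Computing the lower-tail complement: 1 − 285311670611/371504185344 = 86192514733/371504185344.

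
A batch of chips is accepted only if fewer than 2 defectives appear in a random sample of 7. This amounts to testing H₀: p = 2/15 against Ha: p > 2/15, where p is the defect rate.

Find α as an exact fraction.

1501316/6328125

The significance level is the probability, assuming p = 2/15, of seeing 2 or more defectives in 7 draws.
α = 1 − P(X ≤ 1) = 1 − 4826809/6328125 = 1501316/6328125.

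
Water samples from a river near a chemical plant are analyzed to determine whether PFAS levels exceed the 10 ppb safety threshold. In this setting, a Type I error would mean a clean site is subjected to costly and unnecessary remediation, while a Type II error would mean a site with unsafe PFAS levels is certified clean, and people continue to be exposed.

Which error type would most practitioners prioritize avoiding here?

The Type II consequence (a site with unsafe PFAS levels is certified clean, and people continue to be exposed) is more severe than the Type I consequence (a clean site is subjected to costly and unnecessary remediation).

Type II error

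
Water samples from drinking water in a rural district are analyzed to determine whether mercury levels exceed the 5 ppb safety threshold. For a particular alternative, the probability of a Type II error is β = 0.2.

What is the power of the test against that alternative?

0.8

Power = 1 − β = 1 − 0.2 = 0.8.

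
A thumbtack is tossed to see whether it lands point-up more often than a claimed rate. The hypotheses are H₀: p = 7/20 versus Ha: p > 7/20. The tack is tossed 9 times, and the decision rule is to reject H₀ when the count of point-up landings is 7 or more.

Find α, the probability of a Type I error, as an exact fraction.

715658867/64000000000

Under H₀, S ~ Binomial(9, 7/20), and α = P(S ≥ 7).
Adding the binomial terms for j = 7 through 9 with p = 7/20 yields 715658867/64000000000.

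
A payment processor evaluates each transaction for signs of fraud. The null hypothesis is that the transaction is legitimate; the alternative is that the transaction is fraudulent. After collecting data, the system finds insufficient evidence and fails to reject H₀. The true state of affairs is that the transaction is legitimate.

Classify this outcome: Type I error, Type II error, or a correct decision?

No error — this is a correct decision.

The test retained a true H₀ — the decision matches the true state.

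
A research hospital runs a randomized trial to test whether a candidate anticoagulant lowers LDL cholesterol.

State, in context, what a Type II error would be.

With the conventional null hypothesis that the drug has no effect on LDL cholesterol:
A Type II error is failing to reject H₀ when H₀ is false.
Here that means concluding there is insufficient evidence that the drug works when actually the drug lowers LDL cholesterol.

A Type II error would mean concluding that the drug has no effect on LDL cholesterol (or at least failing to establish that the drug lowers LDL cholesterol) when in fact the drug lowers LDL cholesterol.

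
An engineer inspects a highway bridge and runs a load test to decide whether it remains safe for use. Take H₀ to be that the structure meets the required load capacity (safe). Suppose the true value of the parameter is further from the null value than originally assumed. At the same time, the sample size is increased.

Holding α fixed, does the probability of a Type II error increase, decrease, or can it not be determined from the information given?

The further the true parameter sits from the null value, the more of the Ha sampling distribution falls in the rejection region. More data shrinks sampling variability; the test statistic under Ha concentrates further from the null value, making rejection more likely. Both changes push β in the same direction.

It decreases.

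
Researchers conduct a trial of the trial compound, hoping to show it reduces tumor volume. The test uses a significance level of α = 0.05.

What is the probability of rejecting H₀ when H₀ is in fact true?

The significance level α is, by definition, the probability of a Type I error — P(reject H₀ | H₀ true).

0.05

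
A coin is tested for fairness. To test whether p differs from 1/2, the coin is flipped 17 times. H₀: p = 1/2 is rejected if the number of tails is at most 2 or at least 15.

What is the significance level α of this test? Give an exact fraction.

77/32768

Under H₀, S ~ Binomial(17, 1/2); α is the probability of landing in either tail, P(S ≤ 2) + P(S ≥ 15).
The two tails are symmetric, so α = 2·(1 + 17 + 136)/2^17 = 308/131072 = 77/32768.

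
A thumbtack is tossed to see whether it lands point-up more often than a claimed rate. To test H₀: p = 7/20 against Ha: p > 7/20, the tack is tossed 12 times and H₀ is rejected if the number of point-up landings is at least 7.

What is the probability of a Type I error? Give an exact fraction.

173326469368969/2048000000000000

α = P(reject H₀ | H₀ true) = P(S ≥ 7 | p = 7/20), with S ~ Binomial(12, 7/20).
Adding the binomial terms for j = 7 through 12 with p = 7/20 yields 173326469368969/2048000000000000.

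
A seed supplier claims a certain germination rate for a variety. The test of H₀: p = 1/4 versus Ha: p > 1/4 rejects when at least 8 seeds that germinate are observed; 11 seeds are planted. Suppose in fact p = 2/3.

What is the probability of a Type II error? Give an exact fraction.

β = P(fail to reject H₀ | Ha true) = P(Y ≤ 7 | p = 2/3), Y ~ Binomial(11, 2/3).
Summing C(11,j)·(2/3)^j·(1/3)^{11-j} for j = 0..7 gives 31145/59049.

31145/59049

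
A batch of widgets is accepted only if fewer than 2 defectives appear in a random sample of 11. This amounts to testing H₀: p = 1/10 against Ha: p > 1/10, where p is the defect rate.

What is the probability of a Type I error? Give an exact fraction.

1513215599/5000000000

α = P(reject H₀ | H₀ true) = P(S ≥ 2 | p = 1/10), S ~ Binomial(11, 1/10).
Computing the lower-tail complement: 1 − 3486784401/5000000000 = 1513215599/5000000000.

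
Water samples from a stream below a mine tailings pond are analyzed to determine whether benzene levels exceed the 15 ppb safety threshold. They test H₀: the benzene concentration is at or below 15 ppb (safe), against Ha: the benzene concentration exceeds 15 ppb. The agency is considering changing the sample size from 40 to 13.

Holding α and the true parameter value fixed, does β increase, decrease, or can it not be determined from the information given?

Reducing n widens both sampling distributions, so the test has less ability to distinguish Ha from H₀.

It increases.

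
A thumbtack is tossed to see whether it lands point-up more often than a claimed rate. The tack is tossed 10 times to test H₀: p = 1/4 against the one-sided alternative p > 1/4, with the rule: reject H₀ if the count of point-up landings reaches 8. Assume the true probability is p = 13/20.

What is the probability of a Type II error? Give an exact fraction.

A Type II error is failing to reject when Ha holds: with p = 13/20, β = P(Y ≤ 7).
Adding the binomial probabilities P(Y=0)+…+P(Y=7) at p = 13/20 gives 1890285078059/2560000000000.

1890285078059/2560000000000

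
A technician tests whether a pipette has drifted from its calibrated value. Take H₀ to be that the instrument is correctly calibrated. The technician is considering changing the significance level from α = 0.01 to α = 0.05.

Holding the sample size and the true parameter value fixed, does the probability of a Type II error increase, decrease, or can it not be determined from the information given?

It decreases.

With a larger α the critical value moves toward the center, so more of the Ha sampling distribution lies in the rejection region.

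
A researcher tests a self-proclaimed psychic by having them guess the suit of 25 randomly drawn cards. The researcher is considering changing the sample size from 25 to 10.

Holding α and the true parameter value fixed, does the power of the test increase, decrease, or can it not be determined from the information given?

It decreases.

Reducing n widens both sampling distributions, so the test has less ability to distinguish Ha from H₀.
Since power = 1 − β and β increases, power decreases.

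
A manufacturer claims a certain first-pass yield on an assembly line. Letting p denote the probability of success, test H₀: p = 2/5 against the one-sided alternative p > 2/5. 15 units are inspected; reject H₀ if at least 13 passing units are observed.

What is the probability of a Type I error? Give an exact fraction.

8511488/30517578125

The Type I error probability is α = P(K ≥ 13) computed under H₀, where K ~ Binomial(15, 2/5).
Summing C(15,j)(2/5)^j(3/5)^{15−j} for j = 13,…,15 gives 8511488/30517578125.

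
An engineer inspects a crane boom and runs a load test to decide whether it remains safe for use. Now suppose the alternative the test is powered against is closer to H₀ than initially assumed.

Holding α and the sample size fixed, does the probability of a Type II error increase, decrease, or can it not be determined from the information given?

A smaller departure from H₀ means the test statistic under Ha is distributed closer to where it would be under H₀; rejection becomes less likely.

It increases.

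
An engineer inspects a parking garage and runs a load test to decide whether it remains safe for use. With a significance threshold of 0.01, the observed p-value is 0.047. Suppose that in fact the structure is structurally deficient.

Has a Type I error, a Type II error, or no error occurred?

The conventional null hypothesis is that the structure meets the required load capacity (safe).
Since p = 0.047 ≥ α = 0.01, H₀ is not rejected.
H₀ is false (actually the structure is structurally deficient).
Failing to reject a false H₀ is a Type II error.

Type II error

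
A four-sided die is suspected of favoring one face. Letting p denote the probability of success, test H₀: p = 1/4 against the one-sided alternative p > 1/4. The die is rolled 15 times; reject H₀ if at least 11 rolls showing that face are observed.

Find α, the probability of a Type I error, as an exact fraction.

123841/1073741824

Under H₀, K ~ Binomial(15, 1/4), and α = P(K ≥ 11).
P(K ≥ 11) = Σ_{j=11}^{15} C(15,j)·(1/4)^j·(3/4)^{15-j} = 123841/1073741824.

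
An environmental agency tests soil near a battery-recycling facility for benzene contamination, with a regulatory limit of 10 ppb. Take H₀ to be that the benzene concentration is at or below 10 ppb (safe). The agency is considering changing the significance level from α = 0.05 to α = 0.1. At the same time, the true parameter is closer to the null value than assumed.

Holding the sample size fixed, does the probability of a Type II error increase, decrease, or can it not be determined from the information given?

Cannot be determined from the information given.

The first change alone would make β decrease; the second alone would make β increase. Which effect dominates depends on the magnitudes, which are not given.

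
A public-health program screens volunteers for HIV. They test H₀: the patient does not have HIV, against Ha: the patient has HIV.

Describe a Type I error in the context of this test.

A Type I error is rejecting H₀ when H₀ is true.
Here that means flagging the patient as positive and ordering follow-up testing when actually the patient does not have HIV.

A Type I error would mean concluding that the patient has HIV when in fact the patient does not have HIV.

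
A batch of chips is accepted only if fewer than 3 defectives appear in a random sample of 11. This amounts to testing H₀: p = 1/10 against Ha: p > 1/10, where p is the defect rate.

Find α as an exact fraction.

Under H₀, K ~ Binomial(11, 1/10); the Type I error rate is P(K ≥ 3).
α = 1 − P(K ≤ 2) = 1 − 18208762983/20000000000 = 1791237017/20000000000.

1791237017/20000000000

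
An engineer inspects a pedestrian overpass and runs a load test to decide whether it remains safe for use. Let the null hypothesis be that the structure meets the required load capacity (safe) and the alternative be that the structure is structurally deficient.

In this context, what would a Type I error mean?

A Type I error would mean concluding that the structure is structurally deficient when in fact the structure meets the required load capacity (safe).

A Type I error is rejecting H₀ when H₀ is true.
Here that means closing the structure for repairs when actually the structure meets the required load capacity (safe).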